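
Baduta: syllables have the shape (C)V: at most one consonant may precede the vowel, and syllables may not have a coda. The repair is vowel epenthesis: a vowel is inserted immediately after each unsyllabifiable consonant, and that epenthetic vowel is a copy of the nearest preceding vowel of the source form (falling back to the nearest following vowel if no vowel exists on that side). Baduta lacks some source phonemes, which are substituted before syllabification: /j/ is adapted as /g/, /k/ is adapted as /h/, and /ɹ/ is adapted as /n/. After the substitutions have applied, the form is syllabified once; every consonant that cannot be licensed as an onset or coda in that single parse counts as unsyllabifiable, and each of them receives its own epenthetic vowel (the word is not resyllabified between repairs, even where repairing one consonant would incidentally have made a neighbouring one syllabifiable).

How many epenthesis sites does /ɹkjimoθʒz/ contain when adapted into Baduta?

5

After substitution the input is /nhgimoθʒz/.
The unsyllabifiable consonants are /n/, /h/, /θ/, /ʒ/, /z/; each receives one epenthetic vowel.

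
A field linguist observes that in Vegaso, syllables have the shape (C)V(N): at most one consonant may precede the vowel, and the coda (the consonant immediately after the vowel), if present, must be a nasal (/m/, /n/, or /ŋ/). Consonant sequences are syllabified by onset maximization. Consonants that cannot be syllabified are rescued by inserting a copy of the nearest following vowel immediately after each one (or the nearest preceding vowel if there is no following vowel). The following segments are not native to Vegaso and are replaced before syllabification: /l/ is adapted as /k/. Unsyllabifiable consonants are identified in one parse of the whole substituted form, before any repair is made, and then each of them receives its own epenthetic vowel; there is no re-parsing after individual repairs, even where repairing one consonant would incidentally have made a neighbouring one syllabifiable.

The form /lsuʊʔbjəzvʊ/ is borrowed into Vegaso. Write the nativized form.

Substitution: /l/ → /k/, giving /ksuʊʔbjəzvʊ/.
Syllabifying with onset maximization leaves /k/, /ʔ/, /b/, /z/ stranded (only a nasal (/m/, /n/, or /ŋ/) is licensed in coda position; onsets are limited to one consonant).
Each unlicensed consonant becomes the onset of a new syllable: /k/ → /ku/, /ʔ/ → /ʔə/, /b/ → /bə/, /z/ → /zʊ/.

kusuʊʔəbəjəzʊvʊ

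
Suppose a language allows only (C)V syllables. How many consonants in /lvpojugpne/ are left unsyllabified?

The consonants /l/, /v/, /g/, /p/ cannot be parsed into a legal (C)V syllable (no codas are permitted; onsets are limited to one consonant).

4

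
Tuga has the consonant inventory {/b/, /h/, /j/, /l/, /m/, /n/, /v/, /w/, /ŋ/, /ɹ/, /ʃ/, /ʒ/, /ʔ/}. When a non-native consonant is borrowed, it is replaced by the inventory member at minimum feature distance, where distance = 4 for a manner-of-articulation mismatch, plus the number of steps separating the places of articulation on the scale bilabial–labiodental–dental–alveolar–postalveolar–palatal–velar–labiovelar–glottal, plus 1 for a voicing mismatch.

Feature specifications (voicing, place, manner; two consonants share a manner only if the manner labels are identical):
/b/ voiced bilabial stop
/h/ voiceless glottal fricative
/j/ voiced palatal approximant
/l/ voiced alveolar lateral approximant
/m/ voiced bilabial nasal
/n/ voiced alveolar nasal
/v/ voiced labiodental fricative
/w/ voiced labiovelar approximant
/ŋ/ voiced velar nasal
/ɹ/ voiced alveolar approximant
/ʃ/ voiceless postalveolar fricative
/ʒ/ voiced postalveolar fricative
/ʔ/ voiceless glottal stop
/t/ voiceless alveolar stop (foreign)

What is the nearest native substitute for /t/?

/b/ is closest: same manner (stop), place distance 3 (alveolar→bilabial), voicing differs (+1); total 4. Next closest is /l/ at distance 5.

b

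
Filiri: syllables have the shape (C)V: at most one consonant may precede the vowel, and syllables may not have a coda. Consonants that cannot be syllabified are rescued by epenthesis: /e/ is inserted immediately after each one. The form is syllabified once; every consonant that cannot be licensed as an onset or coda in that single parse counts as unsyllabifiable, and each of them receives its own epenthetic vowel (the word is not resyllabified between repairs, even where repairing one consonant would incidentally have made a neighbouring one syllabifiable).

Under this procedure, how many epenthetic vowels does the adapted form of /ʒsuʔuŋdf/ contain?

4

The unsyllabifiable consonants are /ʒ/, /ŋ/, /d/, /f/; each receives one epenthetic vowel.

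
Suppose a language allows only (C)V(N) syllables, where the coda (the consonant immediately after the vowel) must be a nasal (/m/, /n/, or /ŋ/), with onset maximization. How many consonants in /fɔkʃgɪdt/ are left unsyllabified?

Under (C)V(N), the unsyllabifiable consonants are /k/, /ʃ/, /d/, /t/ (only a nasal (/m/, /n/, or /ŋ/) is licensed in coda position; onsets are limited to one consonant).

4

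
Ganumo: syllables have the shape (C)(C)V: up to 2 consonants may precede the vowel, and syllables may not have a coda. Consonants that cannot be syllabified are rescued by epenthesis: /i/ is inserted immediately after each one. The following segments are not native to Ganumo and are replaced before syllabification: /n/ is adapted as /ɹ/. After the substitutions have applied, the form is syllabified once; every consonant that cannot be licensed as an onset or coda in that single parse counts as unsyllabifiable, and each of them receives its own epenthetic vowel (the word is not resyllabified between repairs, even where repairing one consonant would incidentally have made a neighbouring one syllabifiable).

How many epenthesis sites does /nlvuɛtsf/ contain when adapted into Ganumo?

After substitution the input is /ɹlvuɛtsf/.
The unsyllabifiable consonants are /ɹ/, /t/, /s/, /f/; each receives one epenthetic vowel.

4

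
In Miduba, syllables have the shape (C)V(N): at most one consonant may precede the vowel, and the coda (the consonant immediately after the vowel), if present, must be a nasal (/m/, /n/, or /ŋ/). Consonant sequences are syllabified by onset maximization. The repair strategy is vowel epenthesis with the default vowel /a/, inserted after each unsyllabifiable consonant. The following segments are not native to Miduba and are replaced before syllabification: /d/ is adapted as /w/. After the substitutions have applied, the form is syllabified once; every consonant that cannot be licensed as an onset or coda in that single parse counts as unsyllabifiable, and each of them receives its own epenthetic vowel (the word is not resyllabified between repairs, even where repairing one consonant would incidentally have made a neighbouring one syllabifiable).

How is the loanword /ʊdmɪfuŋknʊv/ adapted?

ʊwamɪfuŋkanʊva

Substitution: /d/ → /w/, giving /ʊwmɪfuŋknʊv/.
Syllabifying with onset maximization leaves /w/, /k/, /v/ stranded (only a nasal (/m/, /n/, or /ŋ/) is licensed in coda position; onsets are limited to one consonant).
Epenthesis after each stranded consonant: /w/ → /wa/, /k/ → /ka/, /v/ → /va/.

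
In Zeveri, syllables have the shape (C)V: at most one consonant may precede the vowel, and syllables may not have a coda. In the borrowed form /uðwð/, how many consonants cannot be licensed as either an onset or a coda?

3

The consonants /ð/, /w/, /ð/ cannot be parsed into a legal (C)V syllable (no codas are permitted; onsets are limited to one consonant).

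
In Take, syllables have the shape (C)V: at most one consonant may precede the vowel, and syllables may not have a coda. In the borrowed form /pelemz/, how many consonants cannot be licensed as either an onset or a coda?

Under (C)V, the unsyllabifiable consonants are /m/, /z/ (no codas are permitted; onsets are limited to one consonant).

2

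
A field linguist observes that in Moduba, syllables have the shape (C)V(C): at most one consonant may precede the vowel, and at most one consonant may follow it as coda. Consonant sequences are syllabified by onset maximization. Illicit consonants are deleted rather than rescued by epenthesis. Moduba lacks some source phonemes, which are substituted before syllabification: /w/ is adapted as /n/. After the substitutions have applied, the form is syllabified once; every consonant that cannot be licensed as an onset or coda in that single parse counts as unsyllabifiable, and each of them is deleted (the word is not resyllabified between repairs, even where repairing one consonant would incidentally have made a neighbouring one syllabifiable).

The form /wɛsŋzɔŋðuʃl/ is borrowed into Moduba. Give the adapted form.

nɛszɔŋðuʃ

Substitution: /w/ → /n/, giving /nɛsŋzɔŋðuʃl/.
Under (C)V(C), the unsyllabifiable consonants are /ŋ/, /l/ (at most one coda consonant is licensed; onsets are limited to one consonant).
Deletion applies to /ŋ/, /l/.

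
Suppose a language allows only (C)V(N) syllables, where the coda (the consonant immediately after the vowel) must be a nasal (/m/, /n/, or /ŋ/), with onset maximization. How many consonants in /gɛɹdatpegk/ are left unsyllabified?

4

Under (C)V(N), the unsyllabifiable consonants are /ɹ/, /t/, /g/, /k/ (only a nasal (/m/, /n/, or /ŋ/) is licensed in coda position; onsets are limited to one consonant).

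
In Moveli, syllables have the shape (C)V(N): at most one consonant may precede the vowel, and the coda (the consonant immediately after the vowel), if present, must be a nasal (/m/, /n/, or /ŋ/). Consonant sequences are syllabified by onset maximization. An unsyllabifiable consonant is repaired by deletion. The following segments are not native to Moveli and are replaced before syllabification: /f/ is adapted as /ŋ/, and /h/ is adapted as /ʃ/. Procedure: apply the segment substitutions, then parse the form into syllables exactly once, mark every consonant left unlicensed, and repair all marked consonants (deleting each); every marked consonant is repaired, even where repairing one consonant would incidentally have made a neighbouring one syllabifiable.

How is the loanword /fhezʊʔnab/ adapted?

Substitution: /f/ → /ŋ/, /h/ → /ʃ/, giving /ŋʃezʊʔnab/.
Under (C)V(N), the unsyllabifiable consonants are /ŋ/, /ʔ/, /b/ (only a nasal (/m/, /n/, or /ŋ/) is licensed in coda position; onsets are limited to one consonant).
Each unlicensed consonant is deleted: /ŋ/, /ʔ/, /b/.

ʃezʊna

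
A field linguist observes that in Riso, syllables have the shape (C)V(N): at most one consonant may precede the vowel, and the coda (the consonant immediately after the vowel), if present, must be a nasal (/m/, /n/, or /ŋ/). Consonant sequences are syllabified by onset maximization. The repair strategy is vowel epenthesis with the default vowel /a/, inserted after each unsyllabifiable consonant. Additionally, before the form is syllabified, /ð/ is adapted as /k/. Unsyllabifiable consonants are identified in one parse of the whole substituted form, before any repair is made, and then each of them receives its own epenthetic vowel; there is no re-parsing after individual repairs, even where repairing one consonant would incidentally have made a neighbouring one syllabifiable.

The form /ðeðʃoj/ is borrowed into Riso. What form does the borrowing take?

Substitution: /ð/ → /k/, giving /kekʃoj/.
The consonants /k/, /j/ cannot be parsed into a legal (C)V(N) syllable (only a nasal (/m/, /n/, or /ŋ/) is licensed in coda position; onsets are limited to one consonant).
Inserting the epenthetic vowel yields /k/ → /ka/, /j/ → /ja/.

kekaʃoja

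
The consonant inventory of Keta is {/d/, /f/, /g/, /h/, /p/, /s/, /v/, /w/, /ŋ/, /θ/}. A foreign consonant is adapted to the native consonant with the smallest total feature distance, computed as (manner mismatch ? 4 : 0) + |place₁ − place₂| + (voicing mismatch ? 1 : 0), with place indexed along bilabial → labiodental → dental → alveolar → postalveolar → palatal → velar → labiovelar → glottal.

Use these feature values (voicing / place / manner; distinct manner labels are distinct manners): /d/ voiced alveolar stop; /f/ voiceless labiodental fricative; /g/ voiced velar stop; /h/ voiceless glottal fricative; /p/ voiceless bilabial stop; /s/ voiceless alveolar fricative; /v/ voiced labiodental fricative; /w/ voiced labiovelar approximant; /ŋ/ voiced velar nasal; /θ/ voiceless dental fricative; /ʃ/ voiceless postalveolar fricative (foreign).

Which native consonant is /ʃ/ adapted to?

s

/s/ is closest: same manner (fricative), place distance 1 (postalveolar→alveolar), same voicing; total 1. Next closest is /θ/ at distance 2.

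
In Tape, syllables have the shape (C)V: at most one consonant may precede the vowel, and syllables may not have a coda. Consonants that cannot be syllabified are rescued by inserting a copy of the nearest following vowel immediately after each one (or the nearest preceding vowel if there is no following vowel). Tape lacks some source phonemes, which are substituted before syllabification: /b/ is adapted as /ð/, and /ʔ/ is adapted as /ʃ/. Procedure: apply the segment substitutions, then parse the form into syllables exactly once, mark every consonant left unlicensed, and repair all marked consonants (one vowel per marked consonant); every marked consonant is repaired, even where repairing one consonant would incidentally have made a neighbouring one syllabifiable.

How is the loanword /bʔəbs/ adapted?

ðəʃəðəsə

Substitution: /b/ → /ð/, /ʔ/ → /ʃ/, giving /ðʃəðs/.
The consonants /ð/, /ð/, /s/ cannot be parsed into a legal (C)V syllable (no codas are permitted; onsets are limited to one consonant).
Each unlicensed consonant becomes the onset of a new syllable: /ð/ → /ðə/, /ð/ → /ðə/, /s/ → /sə/.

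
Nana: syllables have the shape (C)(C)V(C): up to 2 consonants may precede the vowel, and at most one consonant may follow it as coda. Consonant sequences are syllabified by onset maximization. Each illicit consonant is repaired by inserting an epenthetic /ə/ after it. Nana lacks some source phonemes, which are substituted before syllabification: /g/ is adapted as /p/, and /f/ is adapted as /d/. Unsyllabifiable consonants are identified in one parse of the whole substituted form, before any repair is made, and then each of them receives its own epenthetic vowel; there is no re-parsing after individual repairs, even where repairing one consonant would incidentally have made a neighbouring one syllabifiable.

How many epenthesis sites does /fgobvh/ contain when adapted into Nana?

2

After substitution the input is /dpobvh/.
The unsyllabifiable consonants are /v/, /h/; each receives one epenthetic vowel.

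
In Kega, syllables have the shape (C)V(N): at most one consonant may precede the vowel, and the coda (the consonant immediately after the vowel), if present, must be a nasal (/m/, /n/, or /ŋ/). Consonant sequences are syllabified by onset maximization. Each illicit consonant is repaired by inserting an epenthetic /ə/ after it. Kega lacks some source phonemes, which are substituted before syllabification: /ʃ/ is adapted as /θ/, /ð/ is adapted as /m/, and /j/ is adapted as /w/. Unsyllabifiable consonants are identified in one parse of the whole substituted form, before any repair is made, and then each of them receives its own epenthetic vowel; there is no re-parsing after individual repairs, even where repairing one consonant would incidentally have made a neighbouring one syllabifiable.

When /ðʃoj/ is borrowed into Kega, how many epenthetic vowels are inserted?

2

After substitution the input is /mθow/.
The unsyllabifiable consonants are /m/, /w/; each receives one epenthetic vowel.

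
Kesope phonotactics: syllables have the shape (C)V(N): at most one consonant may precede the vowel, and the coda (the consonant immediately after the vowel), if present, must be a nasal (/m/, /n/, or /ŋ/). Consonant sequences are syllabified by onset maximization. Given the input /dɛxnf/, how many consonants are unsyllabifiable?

The consonants /x/, /n/, /f/ cannot be parsed into a legal (C)V(N) syllable (only a nasal (/m/, /n/, or /ŋ/) is licensed in coda position; onsets are limited to one consonant).

3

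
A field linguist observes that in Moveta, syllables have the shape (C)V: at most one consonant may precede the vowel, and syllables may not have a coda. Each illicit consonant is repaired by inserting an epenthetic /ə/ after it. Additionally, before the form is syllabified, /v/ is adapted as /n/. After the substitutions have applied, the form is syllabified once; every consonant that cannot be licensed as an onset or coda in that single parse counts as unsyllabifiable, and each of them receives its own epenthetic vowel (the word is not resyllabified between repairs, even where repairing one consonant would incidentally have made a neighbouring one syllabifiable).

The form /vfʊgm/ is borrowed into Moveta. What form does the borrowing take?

Substitution: /v/ → /n/, giving /nfʊgm/.
The consonants /n/, /g/, /m/ cannot be parsed into a legal (C)V syllable (no codas are permitted; onsets are limited to one consonant).
Inserting the epenthetic vowel yields /n/ → /nə/, /g/ → /gə/, /m/ → /mə/.

nəfʊgəmə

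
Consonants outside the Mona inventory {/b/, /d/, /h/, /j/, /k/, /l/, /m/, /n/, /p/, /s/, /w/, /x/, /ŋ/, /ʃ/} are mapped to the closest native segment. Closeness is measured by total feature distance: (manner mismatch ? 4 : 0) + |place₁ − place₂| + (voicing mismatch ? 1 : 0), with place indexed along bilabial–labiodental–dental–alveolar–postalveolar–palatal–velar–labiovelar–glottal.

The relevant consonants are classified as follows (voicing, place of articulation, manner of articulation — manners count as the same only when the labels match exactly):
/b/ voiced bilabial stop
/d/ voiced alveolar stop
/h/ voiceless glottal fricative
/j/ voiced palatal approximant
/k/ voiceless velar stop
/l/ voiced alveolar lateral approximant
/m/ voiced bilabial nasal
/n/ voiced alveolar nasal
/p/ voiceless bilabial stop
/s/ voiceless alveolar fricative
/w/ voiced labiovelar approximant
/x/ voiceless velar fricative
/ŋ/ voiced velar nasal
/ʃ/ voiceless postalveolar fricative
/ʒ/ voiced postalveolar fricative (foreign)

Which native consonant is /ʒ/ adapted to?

/ʃ/ is closest: same manner (fricative), place distance 0 (postalveolar→postalveolar), voicing differs (+1); total 1. Next closest is /s/ at distance 2.

ʃ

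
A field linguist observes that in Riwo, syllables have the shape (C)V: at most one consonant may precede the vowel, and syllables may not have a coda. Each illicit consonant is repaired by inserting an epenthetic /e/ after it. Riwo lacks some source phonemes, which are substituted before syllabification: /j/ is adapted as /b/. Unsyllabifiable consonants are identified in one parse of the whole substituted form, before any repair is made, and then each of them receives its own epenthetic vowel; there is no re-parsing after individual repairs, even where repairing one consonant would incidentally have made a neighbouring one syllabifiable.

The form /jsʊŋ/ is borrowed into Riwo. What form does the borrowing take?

besʊŋe

Substitution: /j/ → /b/, giving /bsʊŋ/.
The consonants /b/, /ŋ/ cannot be parsed into a legal (C)V syllable (no codas are permitted; onsets are limited to one consonant).
Epenthesis after each stranded consonant: /b/ → /be/, /ŋ/ → /ŋe/.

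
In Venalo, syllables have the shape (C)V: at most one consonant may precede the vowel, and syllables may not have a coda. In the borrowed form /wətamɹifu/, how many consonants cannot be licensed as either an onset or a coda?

The consonants /m/ cannot be parsed into a legal (C)V syllable (no codas are permitted; onsets are limited to one consonant).

1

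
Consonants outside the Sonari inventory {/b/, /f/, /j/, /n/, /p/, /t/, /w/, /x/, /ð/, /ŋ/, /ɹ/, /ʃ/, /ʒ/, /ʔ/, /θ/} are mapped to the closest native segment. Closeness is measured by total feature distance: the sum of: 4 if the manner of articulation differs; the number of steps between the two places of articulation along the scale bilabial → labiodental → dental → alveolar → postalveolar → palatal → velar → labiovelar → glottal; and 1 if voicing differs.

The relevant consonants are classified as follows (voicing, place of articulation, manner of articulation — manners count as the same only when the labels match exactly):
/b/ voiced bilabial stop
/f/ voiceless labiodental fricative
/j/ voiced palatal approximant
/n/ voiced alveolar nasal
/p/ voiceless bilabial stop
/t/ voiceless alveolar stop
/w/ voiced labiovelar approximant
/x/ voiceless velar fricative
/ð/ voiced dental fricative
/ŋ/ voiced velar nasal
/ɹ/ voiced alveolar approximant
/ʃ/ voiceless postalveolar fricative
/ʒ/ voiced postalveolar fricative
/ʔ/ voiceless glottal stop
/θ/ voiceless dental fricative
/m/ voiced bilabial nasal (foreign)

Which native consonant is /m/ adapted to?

/n/ is closest: same manner (nasal), place distance 3 (bilabial→alveolar), same voicing; total 3. Next closest is /b/ at distance 4.

n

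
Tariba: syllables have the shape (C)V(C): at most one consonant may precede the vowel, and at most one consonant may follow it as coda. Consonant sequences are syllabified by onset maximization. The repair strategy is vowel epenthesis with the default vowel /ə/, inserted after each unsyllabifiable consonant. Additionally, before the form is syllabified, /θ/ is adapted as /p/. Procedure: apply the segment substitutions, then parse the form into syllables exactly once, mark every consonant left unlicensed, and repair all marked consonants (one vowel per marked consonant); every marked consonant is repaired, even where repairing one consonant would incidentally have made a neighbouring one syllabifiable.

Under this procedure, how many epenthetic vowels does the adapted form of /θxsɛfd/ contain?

3

After substitution the input is /pxsɛfd/.
The unsyllabifiable consonants are /p/, /x/, /d/; each receives one epenthetic vowel.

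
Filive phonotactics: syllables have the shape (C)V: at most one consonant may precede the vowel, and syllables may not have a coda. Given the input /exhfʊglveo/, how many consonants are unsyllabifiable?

Under (C)V, the unsyllabifiable consonants are /x/, /h/, /g/, /l/ (no codas are permitted; onsets are limited to one consonant).

4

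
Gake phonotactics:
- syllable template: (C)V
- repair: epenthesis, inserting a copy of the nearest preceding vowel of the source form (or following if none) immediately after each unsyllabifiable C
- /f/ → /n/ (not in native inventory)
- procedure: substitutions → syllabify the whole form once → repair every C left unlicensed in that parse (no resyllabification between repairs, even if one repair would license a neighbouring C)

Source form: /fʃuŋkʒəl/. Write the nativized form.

nuʃuŋukuʒələ

Substitution: /f/ → /n/, giving /nʃuŋkʒəl/.
The consonants /n/, /ŋ/, /k/, /l/ cannot be parsed into a legal (C)V syllable (no codas are permitted; onsets are limited to one consonant).
Each unlicensed consonant becomes the onset of a new syllable: /n/ → /nu/, /ŋ/ → /ŋu/, /k/ → /ku/, /l/ → /lə/.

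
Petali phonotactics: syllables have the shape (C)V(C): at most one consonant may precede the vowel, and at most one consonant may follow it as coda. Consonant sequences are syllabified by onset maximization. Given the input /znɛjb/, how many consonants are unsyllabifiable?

2

Syllabifying with onset maximization leaves /z/, /b/ stranded (at most one coda consonant is licensed; onsets are limited to one consonant).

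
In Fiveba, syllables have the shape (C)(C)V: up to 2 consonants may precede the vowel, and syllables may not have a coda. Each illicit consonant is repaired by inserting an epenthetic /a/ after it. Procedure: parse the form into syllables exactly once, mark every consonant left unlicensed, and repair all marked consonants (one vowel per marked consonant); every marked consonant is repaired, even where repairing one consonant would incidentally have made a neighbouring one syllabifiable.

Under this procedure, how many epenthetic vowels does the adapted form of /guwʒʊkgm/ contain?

The unsyllabifiable consonants are /k/, /g/, /m/; each receives one epenthetic vowel.

3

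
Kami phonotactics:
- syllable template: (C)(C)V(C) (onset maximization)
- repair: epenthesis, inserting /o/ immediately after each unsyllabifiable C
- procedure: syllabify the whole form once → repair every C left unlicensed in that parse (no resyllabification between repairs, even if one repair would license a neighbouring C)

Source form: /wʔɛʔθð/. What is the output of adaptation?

The consonants /θ/, /ð/ cannot be parsed into a legal (C)(C)V(C) syllable (at most one coda consonant is licensed; onsets may contain at most 2 consonants).
Inserting the epenthetic vowel yields /θ/ → /θo/, /ð/ → /ðo/.

wʔɛʔθoðo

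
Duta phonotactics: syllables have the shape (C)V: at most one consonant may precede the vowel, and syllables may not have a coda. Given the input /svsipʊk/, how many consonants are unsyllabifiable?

3

The consonants /s/, /v/, /k/ cannot be parsed into a legal (C)V syllable (no codas are permitted; onsets are limited to one consonant).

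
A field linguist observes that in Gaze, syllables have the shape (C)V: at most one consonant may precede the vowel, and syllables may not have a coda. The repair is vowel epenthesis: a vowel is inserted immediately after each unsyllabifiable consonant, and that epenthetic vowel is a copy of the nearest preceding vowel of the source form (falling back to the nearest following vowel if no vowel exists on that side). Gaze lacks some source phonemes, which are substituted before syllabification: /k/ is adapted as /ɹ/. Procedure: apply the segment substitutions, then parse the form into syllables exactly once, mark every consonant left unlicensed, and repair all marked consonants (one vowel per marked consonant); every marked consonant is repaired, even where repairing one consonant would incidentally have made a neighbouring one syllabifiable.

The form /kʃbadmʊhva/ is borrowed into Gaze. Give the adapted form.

ɹaʃabadamʊhʊva

Substitution: /k/ → /ɹ/, giving /ɹʃbadmʊhva/.
The consonants /ɹ/, /ʃ/, /d/, /h/ cannot be parsed into a legal (C)V syllable (no codas are permitted; onsets are limited to one consonant).
Epenthesis after each stranded consonant: /ɹ/ → /ɹa/, /ʃ/ → /ʃa/, /d/ → /da/, /h/ → /hʊ/.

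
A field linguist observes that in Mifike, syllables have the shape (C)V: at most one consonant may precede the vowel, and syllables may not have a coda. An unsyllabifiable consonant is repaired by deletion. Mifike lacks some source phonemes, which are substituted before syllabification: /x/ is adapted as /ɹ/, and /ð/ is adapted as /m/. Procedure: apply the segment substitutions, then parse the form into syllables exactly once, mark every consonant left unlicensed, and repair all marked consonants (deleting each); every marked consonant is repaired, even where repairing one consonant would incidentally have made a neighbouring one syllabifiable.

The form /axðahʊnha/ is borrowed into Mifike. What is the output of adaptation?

amahʊha

Substitution: /x/ → /ɹ/, /ð/ → /m/, giving /aɹmahʊnha/.
Under (C)V, the unsyllabifiable consonants are /ɹ/, /n/ (no codas are permitted; onsets are limited to one consonant).
Deleting the stranded consonants removes /ɹ/, /n/.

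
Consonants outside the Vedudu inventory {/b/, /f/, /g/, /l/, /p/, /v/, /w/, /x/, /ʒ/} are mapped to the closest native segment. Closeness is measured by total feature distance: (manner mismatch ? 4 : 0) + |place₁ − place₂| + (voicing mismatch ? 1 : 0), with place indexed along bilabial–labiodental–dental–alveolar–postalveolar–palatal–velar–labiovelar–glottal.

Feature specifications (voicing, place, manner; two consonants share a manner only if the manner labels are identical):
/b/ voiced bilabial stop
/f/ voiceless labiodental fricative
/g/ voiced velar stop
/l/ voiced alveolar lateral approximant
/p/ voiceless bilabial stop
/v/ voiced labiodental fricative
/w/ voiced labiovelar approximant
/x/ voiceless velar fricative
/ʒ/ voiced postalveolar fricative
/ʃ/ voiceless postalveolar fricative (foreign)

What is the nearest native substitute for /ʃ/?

ʒ

/ʒ/ is closest: same manner (fricative), place distance 0 (postalveolar→postalveolar), voicing differs (+1); total 1. Next closest is /x/ at distance 2.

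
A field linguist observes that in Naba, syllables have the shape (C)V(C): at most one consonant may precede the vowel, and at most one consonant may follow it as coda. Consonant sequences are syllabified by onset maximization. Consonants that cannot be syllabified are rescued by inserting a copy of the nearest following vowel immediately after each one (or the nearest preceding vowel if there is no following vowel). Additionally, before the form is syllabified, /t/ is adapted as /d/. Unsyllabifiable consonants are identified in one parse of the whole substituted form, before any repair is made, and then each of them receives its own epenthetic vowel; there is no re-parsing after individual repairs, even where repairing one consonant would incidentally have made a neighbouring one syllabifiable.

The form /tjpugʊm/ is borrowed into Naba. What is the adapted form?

dujupugʊm

Substitution: /t/ → /d/, giving /djpugʊm/.
Under (C)V(C), the unsyllabifiable consonants are /d/, /j/ (at most one coda consonant is licensed; onsets are limited to one consonant).
Inserting the epenthetic vowel yields /d/ → /du/, /j/ → /ju/.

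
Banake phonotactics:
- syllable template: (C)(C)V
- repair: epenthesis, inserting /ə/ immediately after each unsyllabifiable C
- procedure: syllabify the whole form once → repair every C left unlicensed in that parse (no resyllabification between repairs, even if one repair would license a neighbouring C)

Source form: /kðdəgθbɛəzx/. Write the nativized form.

kəðdəgəθbɛəzəxə

Syllabifying with onset maximization leaves /k/, /g/, /z/, /x/ stranded (no codas are permitted; onsets may contain at most 2 consonants).
Inserting the epenthetic vowel yields /k/ → /kə/, /g/ → /gə/, /z/ → /zə/, /x/ → /xə/.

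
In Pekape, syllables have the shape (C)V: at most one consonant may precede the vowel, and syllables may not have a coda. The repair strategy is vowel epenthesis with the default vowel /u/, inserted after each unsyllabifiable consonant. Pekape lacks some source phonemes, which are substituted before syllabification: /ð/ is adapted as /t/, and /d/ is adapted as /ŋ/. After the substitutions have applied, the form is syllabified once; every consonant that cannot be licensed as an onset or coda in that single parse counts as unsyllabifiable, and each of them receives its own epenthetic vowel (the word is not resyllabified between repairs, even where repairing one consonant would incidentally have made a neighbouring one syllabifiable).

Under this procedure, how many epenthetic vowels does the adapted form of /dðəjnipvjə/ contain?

4

After substitution the input is /ŋtəjnipvjə/.
The unsyllabifiable consonants are /ŋ/, /j/, /p/, /v/; each receives one epenthetic vowel.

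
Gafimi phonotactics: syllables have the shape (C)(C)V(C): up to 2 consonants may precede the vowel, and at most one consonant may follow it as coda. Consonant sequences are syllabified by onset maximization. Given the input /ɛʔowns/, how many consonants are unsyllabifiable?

The consonants /n/, /s/ cannot be parsed into a legal (C)(C)V(C) syllable (at most one coda consonant is licensed; onsets may contain at most 2 consonants).

2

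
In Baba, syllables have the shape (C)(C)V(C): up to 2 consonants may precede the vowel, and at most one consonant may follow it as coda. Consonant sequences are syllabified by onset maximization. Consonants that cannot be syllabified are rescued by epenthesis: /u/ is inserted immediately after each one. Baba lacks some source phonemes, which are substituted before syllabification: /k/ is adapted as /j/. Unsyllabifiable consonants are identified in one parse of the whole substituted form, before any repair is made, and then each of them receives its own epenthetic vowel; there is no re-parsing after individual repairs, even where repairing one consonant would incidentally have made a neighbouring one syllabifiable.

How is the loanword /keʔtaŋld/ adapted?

Substitution: /k/ → /j/, giving /jeʔtaŋld/.
Syllabifying with onset maximization leaves /l/, /d/ stranded (at most one coda consonant is licensed; onsets may contain at most 2 consonants).
Epenthesis after each stranded consonant: /l/ → /lu/, /d/ → /du/.

jeʔtaŋludu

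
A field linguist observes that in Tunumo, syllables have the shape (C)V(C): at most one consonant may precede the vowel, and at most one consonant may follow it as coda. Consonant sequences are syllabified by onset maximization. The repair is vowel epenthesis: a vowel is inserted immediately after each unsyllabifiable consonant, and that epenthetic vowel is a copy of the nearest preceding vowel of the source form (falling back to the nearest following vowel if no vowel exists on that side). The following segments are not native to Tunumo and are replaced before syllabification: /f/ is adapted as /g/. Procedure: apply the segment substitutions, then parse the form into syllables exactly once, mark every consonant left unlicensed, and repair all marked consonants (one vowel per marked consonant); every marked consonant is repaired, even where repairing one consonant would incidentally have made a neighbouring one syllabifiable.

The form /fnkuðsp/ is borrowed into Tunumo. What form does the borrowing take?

gunukuðsupu

Substitution: /f/ → /g/, giving /gnkuðsp/.
The consonants /g/, /n/, /s/, /p/ cannot be parsed into a legal (C)V(C) syllable (at most one coda consonant is licensed; onsets are limited to one consonant).
Each unlicensed consonant becomes the onset of a new syllable: /g/ → /gu/, /n/ → /nu/, /s/ → /su/, /p/ → /pu/.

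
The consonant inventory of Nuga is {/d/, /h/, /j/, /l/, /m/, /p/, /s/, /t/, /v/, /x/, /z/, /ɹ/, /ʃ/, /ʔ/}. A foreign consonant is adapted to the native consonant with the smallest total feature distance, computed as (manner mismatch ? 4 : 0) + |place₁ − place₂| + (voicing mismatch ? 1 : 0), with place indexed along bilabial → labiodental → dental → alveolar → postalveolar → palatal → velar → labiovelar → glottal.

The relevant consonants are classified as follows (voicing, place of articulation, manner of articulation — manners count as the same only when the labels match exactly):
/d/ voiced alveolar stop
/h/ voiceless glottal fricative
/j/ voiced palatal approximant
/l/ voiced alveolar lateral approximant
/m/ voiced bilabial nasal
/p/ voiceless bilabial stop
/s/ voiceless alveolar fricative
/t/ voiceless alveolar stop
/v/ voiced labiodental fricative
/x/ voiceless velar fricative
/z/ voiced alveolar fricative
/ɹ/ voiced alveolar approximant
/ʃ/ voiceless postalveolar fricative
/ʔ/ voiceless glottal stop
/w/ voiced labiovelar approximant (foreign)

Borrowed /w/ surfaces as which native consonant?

/j/ is closest: same manner (approximant), place distance 2 (labiovelar→palatal), same voicing; total 2. Next closest is /ɹ/ at distance 4.

j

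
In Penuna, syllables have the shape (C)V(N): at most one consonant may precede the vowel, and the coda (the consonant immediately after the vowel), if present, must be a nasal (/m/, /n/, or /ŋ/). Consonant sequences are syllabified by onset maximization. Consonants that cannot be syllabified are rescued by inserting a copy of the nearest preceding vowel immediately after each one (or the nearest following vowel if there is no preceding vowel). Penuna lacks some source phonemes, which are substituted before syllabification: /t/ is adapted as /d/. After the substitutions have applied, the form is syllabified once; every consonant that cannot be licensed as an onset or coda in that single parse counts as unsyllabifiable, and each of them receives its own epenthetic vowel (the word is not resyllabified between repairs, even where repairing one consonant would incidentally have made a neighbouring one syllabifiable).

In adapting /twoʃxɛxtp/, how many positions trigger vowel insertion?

After substitution the input is /dwoʃxɛxdp/.
The unsyllabifiable consonants are /d/, /ʃ/, /x/, /d/, /p/; each receives one epenthetic vowel.

5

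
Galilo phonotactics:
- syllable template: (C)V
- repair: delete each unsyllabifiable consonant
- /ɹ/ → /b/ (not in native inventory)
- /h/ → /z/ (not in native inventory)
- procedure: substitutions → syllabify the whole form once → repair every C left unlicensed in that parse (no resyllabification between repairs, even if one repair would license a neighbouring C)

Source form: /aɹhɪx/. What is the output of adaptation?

azɪ

Substitution: /ɹ/ → /b/, /h/ → /z/, giving /abzɪx/.
Syllabifying with onset maximization leaves /b/, /x/ stranded (no codas are permitted; onsets are limited to one consonant).
Each unlicensed consonant is deleted: /b/, /x/.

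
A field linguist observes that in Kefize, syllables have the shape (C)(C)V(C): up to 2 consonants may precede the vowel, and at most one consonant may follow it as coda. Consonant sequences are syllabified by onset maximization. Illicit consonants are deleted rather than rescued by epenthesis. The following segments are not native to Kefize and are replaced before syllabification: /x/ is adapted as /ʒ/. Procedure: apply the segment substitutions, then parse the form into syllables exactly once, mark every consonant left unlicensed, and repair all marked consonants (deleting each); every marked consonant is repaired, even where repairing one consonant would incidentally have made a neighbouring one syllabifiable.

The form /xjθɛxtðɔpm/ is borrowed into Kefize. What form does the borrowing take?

Substitution: /x/ → /ʒ/, giving /ʒjθɛʒtðɔpm/.
Under (C)(C)V(C), the unsyllabifiable consonants are /ʒ/, /m/ (at most one coda consonant is licensed; onsets may contain at most 2 consonants).
Deletion applies to /ʒ/, /m/.

jθɛʒtðɔp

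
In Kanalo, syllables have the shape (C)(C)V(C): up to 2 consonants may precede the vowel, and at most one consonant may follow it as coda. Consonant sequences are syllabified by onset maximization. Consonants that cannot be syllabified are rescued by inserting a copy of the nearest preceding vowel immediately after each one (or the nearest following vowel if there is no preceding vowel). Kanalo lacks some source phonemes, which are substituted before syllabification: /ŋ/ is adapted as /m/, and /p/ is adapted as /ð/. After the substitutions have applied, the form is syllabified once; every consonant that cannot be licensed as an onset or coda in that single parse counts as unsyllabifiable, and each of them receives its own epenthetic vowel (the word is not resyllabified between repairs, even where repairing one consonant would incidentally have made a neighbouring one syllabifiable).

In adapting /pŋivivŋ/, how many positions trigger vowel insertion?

After substitution the input is /ðmivivm/.
The unsyllabifiable consonants are /m/; each receives one epenthetic vowel.

1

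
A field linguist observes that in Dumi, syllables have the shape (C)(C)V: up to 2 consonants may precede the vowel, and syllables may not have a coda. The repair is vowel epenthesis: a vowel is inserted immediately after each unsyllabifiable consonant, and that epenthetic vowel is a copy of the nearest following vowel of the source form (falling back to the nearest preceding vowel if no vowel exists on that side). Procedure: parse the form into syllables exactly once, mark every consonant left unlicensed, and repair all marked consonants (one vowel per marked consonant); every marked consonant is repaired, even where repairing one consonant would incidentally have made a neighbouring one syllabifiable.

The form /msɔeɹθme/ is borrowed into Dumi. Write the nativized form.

The consonants /ɹ/ cannot be parsed into a legal (C)(C)V syllable (no codas are permitted; onsets may contain at most 2 consonants).
Inserting the epenthetic vowel yields /ɹ/ → /ɹe/.

msɔeɹeθme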